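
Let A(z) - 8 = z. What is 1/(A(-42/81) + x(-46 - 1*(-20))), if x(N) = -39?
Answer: -27/851 ≈ -0.031727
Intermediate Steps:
A(z) = 8 + z
1/(A(-42/81) + x(-46 - 1*(-20))) = 1/((8 - 42/81) - 39) = 1/((8 - 42*1/81) - 39) = 1/((8 - 14/27) - 39) = 1/(202/27 - 39) = 1/(-851/27) = -27/851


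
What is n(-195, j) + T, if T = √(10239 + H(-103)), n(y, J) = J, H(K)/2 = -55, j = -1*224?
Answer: -224 + √10129 ≈ -123.36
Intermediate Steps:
j = -224
H(K) = -110 (H(K) = 2*(-55) = -110)
T = √10129 (T = √(10239 - 110) = √10129 ≈ 100.64)
n(-195, j) + T = -224 + √10129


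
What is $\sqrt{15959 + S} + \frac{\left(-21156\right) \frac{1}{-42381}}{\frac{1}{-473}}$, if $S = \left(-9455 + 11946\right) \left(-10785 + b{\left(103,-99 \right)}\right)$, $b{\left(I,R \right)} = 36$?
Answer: $- \frac{3335596}{14127} + 10 i \sqrt{267598} \approx -236.11 + 5173.0 i$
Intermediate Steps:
$S = -26775759$ ($S = \left(-9455 + 11946\right) \left(-10785 + 36\right) = 2491 \left(-10749\right) = -26775759$)
$\sqrt{15959 + S} + \frac{\left(-21156\right) \frac{1}{-42381}}{\frac{1}{-473}} = \sqrt{15959 - 26775759} + \frac{\left(-21156\right) \frac{1}{-42381}}{\frac{1}{-473}} = \sqrt{-26759800} + \frac{\left(-21156\right) \left(- \frac{1}{42381}\right)}{- \frac{1}{473}} = 10 i \sqrt{267598} + \frac{7052}{14127} \left(-473\right) = 10 i \sqrt{267598} - \frac{3335596}{14127} = - \frac{3335596}{14127} + 10 i \sqrt{267598}$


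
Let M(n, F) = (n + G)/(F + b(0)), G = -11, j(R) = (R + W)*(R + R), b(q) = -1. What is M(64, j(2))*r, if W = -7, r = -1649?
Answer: 87397/21 ≈ 4161.8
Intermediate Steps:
j(R) = 2*R*(-7 + R) (j(R) = (R - 7)*(R + R) = (-7 + R)*(2*R) = 2*R*(-7 + R))
M(n, F) = (-11 + n)/(-1 + F) (M(n, F) = (n - 11)/(F - 1) = (-11 + n)/(-1 + F))
M(64, j(2))*r = ((-11 + 64)/(-1 + 2*2*(-7 + 2)))*(-1649) = (53/(-1 + 2*2*(-5)))*(-1649) = (53/(-1 - 20))*(-1649) = (53/(-21))*(-1649) = -1/21*53*(-1649) = -53/21*(-1649) = 87397/21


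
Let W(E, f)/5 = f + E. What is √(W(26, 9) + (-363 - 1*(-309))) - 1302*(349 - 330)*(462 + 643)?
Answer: -27335479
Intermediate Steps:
W(E, f) = 5*E + 5*f (W(E, f) = 5*(f + E) = 5*(E + f) = 5*E + 5*f)
√(W(26, 9) + (-363 - 1*(-309))) - 1302*(349 - 330)*(462 + 643) = √((5*26 + 5*9) + (-363 - 1*(-309))) - 1302*(349 - 330)*(462 + 643) = √((130 + 45) + (-363 + 309)) - 24738*1105 = √(175 - 54) - 1302*20995 = √121 - 27335490 = 11 - 27335490 = -27335479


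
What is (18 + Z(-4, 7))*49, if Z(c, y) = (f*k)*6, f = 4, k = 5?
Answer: 6762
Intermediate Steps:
Z(c, y) = 120 (Z(c, y) = (4*5)*6 = 20*6 = 120)
(18 + Z(-4, 7))*49 = (18 + 120)*49 = 138*49 = 6762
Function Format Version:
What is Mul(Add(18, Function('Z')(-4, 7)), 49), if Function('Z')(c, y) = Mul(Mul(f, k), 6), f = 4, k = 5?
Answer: 6762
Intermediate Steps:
Function('Z')(c, y) = 120 (Function('Z')(c, y) = Mul(Mul(4, 5), 6) = Mul(20, 6) = 120)
Mul(Add(18, Function('Z')(-4, 7)), 49) = Mul(Add(18, 120), 49) = Mul(138, 49) = 6762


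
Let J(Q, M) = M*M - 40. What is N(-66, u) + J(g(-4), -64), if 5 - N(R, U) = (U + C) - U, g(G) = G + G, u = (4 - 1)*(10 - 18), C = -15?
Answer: 4076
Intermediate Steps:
u = -24 (u = 3*(-8) = -24)
g(G) = 2*G
J(Q, M) = -40 + M**2 (J(Q, M) = M**2 - 40 = -40 + M**2)
N(R, U) = 20 (N(R, U) = 5 - ((U - 15) - U) = 5 - ((-15 + U) - U) = 5 - 1*(-15) = 5 + 15 = 20)
N(-66, u) + J(g(-4), -64) = 20 + (-40 + (-64)**2) = 20 + (-40 + 4096) = 20 + 4056 = 4076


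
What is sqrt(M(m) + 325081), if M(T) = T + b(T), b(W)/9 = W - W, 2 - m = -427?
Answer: sqrt(325510) ≈ 570.54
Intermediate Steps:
m = 429 (m = 2 - 1*(-427) = 2 + 427 = 429)
b(W) = 0 (b(W) = 9*(W - W) = 9*0 = 0)
M(T) = T (M(T) = T + 0 = T)
sqrt(M(m) + 325081) = sqrt(429 + 325081) = sqrt(325510)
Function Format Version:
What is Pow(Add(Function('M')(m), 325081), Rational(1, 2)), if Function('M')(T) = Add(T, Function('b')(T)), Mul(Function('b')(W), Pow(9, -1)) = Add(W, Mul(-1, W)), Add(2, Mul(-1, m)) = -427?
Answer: Pow(325510, Rational(1, 2)) ≈ 570.54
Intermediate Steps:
m = 429 (m = Add(2, Mul(-1, -427)) = Add(2, 427) = 429)
Function('b')(W) = 0 (Function('b')(W) = Mul(9, Add(W, Mul(-1, W))) = Mul(9, 0) = 0)
Function('M')(T) = T (Function('M')(T) = Add(T, 0) = T)
Pow(Add(Function('M')(m), 325081), Rational(1, 2)) = Pow(Add(429, 325081), Rational(1, 2)) = Pow(325510, Rational(1, 2))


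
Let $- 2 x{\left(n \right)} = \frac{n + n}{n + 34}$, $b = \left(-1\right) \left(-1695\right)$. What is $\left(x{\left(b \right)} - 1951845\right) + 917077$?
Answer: $- \frac{1789115567}{1729} \approx -1.0348 \cdot 10^{6}$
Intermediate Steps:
$b = 1695$
$x{\left(n \right)} = - \frac{n}{34 + n}$ ($x{\left(n \right)} = - \frac{\left(n + n\right) \frac{1}{n + 34}}{2} = - \frac{2 n \frac{1}{34 + n}}{2} = - \frac{n}{34 + n}$)
$\left(x{\left(b \right)} - 1951845\right) + 917077 = \left(\left(-1\right) 1695 \frac{1}{34 + 1695} - 1951845\right) + 917077 = \left(\left(-1\right) 1695 \cdot \frac{1}{1729} - 1951845\right) + 917077 = \left(- \frac{1695}{1729} - 1951845\right) + 917077 = - \frac{3374741700}{1729} + 917077 = - \frac{1789115567}{1729}$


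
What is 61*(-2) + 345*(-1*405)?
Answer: -139847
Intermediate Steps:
61*(-2) + 345*(-1*405) = -122 + 345*(-405) = -122 - 139725 = -139847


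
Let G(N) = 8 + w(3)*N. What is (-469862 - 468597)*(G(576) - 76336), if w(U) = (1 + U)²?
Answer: 62981860408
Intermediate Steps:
G(N) = 8 + 16*N (G(N) = 8 + (1 + 3)²*N = 8 + 4²*N = 8 + 16*N)
(-469862 - 468597)*(G(576) - 76336) = (-469862 - 468597)*((8 + 16*576) - 76336) = -938459*((8 + 9216) - 76336) = -938459*(9224 - 76336) = -938459*(-67112) = 62981860408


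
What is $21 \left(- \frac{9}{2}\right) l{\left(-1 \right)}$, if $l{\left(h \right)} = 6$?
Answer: $-567$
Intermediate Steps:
$21 \left(- \frac{9}{2}\right) l{\left(-1 \right)} = 21 \left(- \frac{9}{2}\right) 6 = \left(- \frac{189}{2}\right) 6 = -567$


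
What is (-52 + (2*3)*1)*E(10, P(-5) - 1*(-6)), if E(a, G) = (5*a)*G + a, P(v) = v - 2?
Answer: 1840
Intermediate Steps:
P(v) = -2 + v
E(a, G) = a + 5*G*a (E(a, G) = 5*G*a + a = a + 5*G*a)
(-52 + (2*3)*1)*E(10, P(-5) - 1*(-6)) = (-52 + (2*3)*1)*(10*(1 + 5*((-2 - 5) - 1*(-6)))) = (-52 + 6*1)*(10*(1 + 5*(-7 + 6))) = (-52 + 6)*(10*(1 + 5*(-1))) = -460*(1 - 5) = -460*(-4) = -46*(-40) = 1840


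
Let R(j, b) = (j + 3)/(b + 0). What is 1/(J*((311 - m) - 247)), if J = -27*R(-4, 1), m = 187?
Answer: -1/3321 ≈ -0.00030111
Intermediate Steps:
R(j, b) = (3 + j)/b
J = 27 (J = -27*(3 - 4)/1 = -27*(-1) = 27)
1/(J*((311 - m) - 247)) = 1/(27*((311 - 1*187) - 247)) = 1/(27*((311 - 187) - 247)) = 1/(27*(124 - 247)) = 1/(27*(-123)) = 1/(-3321) = -1/3321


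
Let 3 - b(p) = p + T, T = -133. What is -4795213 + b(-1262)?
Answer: -4793815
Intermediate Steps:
b(p) = 136 - p (b(p) = 3 - (p - 133) = 3 - (-133 + p) = 3 + (133 - p) = 136 - p)
-4795213 + b(-1262) = -4795213 + (136 - 1*(-1262)) = -4795213 + (136 + 1262) = -4795213 + 1398 = -4793815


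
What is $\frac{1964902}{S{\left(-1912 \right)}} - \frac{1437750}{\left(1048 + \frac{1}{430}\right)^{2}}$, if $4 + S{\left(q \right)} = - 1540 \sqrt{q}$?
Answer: $\frac{7 \left(- 58484794500000 \sqrt{478} + 28502005547471333 i\right)}{406154621762 \left(- i + 770 \sqrt{478}\right)} \approx -1.3108 + 29.179 i$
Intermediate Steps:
$S{\left(q \right)} = -4 - 1540 \sqrt{q}$
$\frac{1964902}{S{\left(-1912 \right)}} - \frac{1437750}{\left(1048 + \frac{1}{430}\right)^{2}} = \frac{1964902}{-4 - 1540 \sqrt{-1912}} - \frac{1437750}{\left(1048 + \frac{1}{430}\right)^{2}} = \frac{1964902}{-4 - 1540 \cdot 2 i \sqrt{478}} - \frac{1437750}{\left(1048 + \frac{1}{430}\right)^{2}} = \frac{1964902}{-4 - 3080 i \sqrt{478}} - \frac{1437750}{\left(\frac{450641}{430}\right)^{2}} = \frac{1964902}{-4 - 3080 i \sqrt{478}} - \frac{1437750}{\frac{203077310881}{184900}} = \frac{1964902}{-4 - 3080 i \sqrt{478}} - \frac{265839975000}{203077310881} = - \frac{265839975000}{203077310881} + \frac{1964902}{-4 - 3080 i \sqrt{478}}$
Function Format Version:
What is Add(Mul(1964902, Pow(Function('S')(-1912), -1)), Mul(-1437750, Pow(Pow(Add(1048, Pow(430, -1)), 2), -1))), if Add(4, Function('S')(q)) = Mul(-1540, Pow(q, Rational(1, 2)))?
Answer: Mul(Rational(7, 406154621762), Pow(Add(Mul(-1, I), Mul(770, Pow(478, Rational(1, 2)))), -1), Add(Mul(-58484794500000, Pow(478, Rational(1, 2))), Mul(28502005547471333, I))) ≈ Add(-1.3108, Mul(29.179, I))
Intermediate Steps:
Function('S')(q) = Add(-4, Mul(-1540, Pow(q, Rational(1, 2))))
Add(Mul(1964902, Pow(Function('S')(-1912), -1)), Mul(-1437750, Pow(Pow(Add(1048, Pow(430, -1)), 2), -1))) = Add(Mul(1964902, Pow(Add(-4, Mul(-1540, Pow(-1912, Rational(1, 2)))), -1)), Mul(-1437750, Pow(Pow(Add(1048, Pow(430, -1)), 2), -1))) = Add(Mul(1964902, Pow(Add(-4, Mul(-1540, Mul(2, I, Pow(478, Rational(1, 2))))), -1)), Mul(-1437750, Pow(Pow(Add(1048, Rational(1, 430)), 2), -1))) = Add(Mul(1964902, Pow(Add(-4, Mul(-3080, I, Pow(478, Rational(1, 2)))), -1)), Mul(-1437750, Pow(Pow(Rational(450641, 430), 2), -1))) = Add(Mul(1964902, Pow(Add(-4, Mul(-3080, I, Pow(478, Rational(1, 2)))), -1)), Mul(-1437750, Pow(Rational(203077310881, 184900), -1))) = Add(Mul(1964902, Pow(Add(-4, Mul(-3080, I, Pow(478, Rational(1, 2)))), -1)), Mul(-1437750, Rational(184900, 203077310881))) = Add(Mul(1964902, Pow(Add(-4, Mul(-3080, I, Pow(478, Rational(1, 2)))), -1)), Rational(-265839975000, 203077310881)) = Add(Rational(-265839975000, 203077310881), Mul(1964902, Pow(Add(-4, Mul(-3080, I, Pow(478, Rational(1, 2)))), -1)))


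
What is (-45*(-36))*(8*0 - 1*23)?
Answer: -37260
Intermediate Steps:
(-45*(-36))*(8*0 - 1*23) = 1620*(0 - 23) = 1620*(-23) = -37260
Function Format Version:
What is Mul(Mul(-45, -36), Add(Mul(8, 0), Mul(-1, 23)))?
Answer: -37260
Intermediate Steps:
Mul(Mul(-45, -36), Add(Mul(8, 0), Mul(-1, 23))) = Mul(1620, Add(0, -23)) = Mul(1620, -23) = -37260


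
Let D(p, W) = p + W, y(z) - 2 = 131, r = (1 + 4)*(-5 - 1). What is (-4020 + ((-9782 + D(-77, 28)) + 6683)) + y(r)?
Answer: -7035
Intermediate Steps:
r = -30 (r = 5*(-6) = -30)
y(z) = 133 (y(z) = 2 + 131 = 133)
D(p, W) = W + p
(-4020 + ((-9782 + D(-77, 28)) + 6683)) + y(r) = (-4020 + ((-9782 + (28 - 77)) + 6683)) + 133 = (-4020 + ((-9782 - 49) + 6683)) + 133 = (-4020 + (-9831 + 6683)) + 133 = (-4020 - 3148) + 133 = -7168 + 133 = -7035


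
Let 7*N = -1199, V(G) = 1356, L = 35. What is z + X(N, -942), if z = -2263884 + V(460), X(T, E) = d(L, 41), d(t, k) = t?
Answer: -2262493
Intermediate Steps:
N = -1199/7 (N = (⅐)*(-1199) = -1199/7 ≈ -171.29)
X(T, E) = 35
z = -2262528 (z = -2263884 + 1356 = -2262528)
z + X(N, -942) = -2262528 + 35 = -2262493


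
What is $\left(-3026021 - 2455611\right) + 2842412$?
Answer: $-2639220$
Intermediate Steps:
$\left(-3026021 - 2455611\right) + 2842412 = -5481632 + 2842412 = -2639220$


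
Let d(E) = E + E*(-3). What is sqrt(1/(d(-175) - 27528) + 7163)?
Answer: sqrt(5290904681314)/27178 ≈ 84.635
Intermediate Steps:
d(E) = -2*E (d(E) = E - 3*E = -2*E)
sqrt(1/(d(-175) - 27528) + 7163) = sqrt(1/(-2*(-175) - 27528) + 7163) = sqrt(1/(350 - 27528) + 7163) = sqrt(1/(-27178) + 7163) = sqrt(-1/27178 + 7163) = sqrt(194676013/27178) = sqrt(5290904681314)/27178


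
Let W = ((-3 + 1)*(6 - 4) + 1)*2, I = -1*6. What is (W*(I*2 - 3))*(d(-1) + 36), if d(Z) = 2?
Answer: 3420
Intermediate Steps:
I = -6
W = -6 (W = (-2*2 + 1)*2 = (-4 + 1)*2 = -3*2 = -6)
(W*(I*2 - 3))*(d(-1) + 36) = (-6*(-6*2 - 3))*(2 + 36) = -6*(-12 - 3)*38 = -6*(-15)*38 = 90*38 = 3420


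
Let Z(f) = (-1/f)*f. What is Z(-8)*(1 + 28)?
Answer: -29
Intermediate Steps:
Z(f) = -1
Z(-8)*(1 + 28) = -(1 + 28) = -1*29 = -29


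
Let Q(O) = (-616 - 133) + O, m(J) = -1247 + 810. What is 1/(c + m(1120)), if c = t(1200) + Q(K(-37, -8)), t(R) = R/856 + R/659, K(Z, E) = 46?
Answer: -70513/80157570 ≈ -0.00087968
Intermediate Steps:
t(R) = 1515*R/564104 (t(R) = R*(1/856) + R*(1/659) = R/856 + R/659 = 1515*R/564104)
m(J) = -437
Q(O) = -749 + O
c = -49343389/70513 (c = (1515/564104)*1200 + (-749 + 46) = 227250/70513 - 703 = -49343389/70513 ≈ -699.78)
1/(c + m(1120)) = 1/(-49343389/70513 - 437) = 1/(-80157570/70513) = -70513/80157570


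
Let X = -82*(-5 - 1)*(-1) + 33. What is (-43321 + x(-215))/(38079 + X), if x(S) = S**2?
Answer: 22/285 ≈ 0.077193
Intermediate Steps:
X = -459 (X = -(-492)*(-1) + 33 = -82*6 + 33 = -492 + 33 = -459)
(-43321 + x(-215))/(38079 + X) = (-43321 + (-215)**2)/(38079 - 459) = (-43321 + 46225)/37620 = 2904*(1/37620) = 22/285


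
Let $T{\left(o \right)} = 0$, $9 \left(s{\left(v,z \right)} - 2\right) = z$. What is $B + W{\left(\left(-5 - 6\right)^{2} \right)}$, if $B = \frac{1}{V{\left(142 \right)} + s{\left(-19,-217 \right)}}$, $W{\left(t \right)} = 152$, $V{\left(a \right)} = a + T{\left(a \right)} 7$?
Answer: $\frac{164017}{1079} \approx 152.01$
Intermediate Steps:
$s{\left(v,z \right)} = 2 + \frac{z}{9}$
$V{\left(a \right)} = a$ ($V{\left(a \right)} = a + 0 \cdot 7 = a + 0 = a$)
$B = \frac{9}{1079}$ ($B = \frac{1}{142 + \left(2 + \frac{1}{9} \left(-217\right)\right)} = \frac{1}{142 + \left(2 - \frac{217}{9}\right)} = \frac{1}{142 - \frac{199}{9}} = \frac{1}{\frac{1079}{9}} = \frac{9}{1079} \approx 0.0083411$)
$B + W{\left(\left(-5 - 6\right)^{2} \right)} = \frac{9}{1079} + 152 = \frac{164017}{1079}$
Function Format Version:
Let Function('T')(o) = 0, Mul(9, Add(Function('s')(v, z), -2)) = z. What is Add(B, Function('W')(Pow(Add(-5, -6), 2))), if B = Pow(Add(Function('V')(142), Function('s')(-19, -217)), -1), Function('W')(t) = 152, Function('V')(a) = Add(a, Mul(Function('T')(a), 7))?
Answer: Rational(164017, 1079) ≈ 152.01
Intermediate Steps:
Function('s')(v, z) = Add(2, Mul(Rational(1, 9), z))
Function('V')(a) = a (Function('V')(a) = Add(a, Mul(0, 7)) = Add(a, 0) = a)
B = Rational(9, 1079) (B = Pow(Add(142, Add(2, Mul(Rational(1, 9), -217))), -1) = Pow(Add(142, Add(2, Rational(-217, 9))), -1) = Pow(Add(142, Rational(-199, 9)), -1) = Pow(Rational(1079, 9), -1) = Rational(9, 1079) ≈ 0.0083411)
Add(B, Function('W')(Pow(Add(-5, -6), 2))) = Add(Rational(9, 1079), 152) = Rational(164017, 1079)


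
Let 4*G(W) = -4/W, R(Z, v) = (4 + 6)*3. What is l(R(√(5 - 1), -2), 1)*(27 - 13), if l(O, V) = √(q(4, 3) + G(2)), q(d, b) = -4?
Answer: 21*I*√2 ≈ 29.698*I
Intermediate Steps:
R(Z, v) = 30 (R(Z, v) = 10*3 = 30)
G(W) = -1/W (G(W) = (-4/W)/4 = -1/W)
l(O, V) = 3*I*√2/2 (l(O, V) = √(-4 - 1/2) = √(-4 - 1*½) = √(-4 - ½) = √(-9/2) = 3*I*√2/2)
l(R(√(5 - 1), -2), 1)*(27 - 13) = (3*I*√2/2)*(27 - 13) = (3*I*√2/2)*14 = 21*I*√2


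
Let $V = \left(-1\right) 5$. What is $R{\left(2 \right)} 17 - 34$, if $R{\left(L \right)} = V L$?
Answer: $-204$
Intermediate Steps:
$V = -5$
$R{\left(L \right)} = - 5 L$
$R{\left(2 \right)} 17 - 34 = \left(-5\right) 2 \cdot 17 - 34 = \left(-10\right) 17 - 34 = -170 - 34 = -204$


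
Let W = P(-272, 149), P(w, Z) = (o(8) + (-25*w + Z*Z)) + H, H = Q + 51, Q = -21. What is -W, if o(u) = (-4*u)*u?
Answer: -28775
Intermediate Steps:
H = 30 (H = -21 + 51 = 30)
o(u) = -4*u²
P(w, Z) = -226 + Z² - 25*w (P(w, Z) = (-4*8² + (-25*w + Z*Z)) + 30 = (-4*64 + (-25*w + Z²)) + 30 = (-256 + (Z² - 25*w)) + 30 = (-256 + Z² - 25*w) + 30 = -226 + Z² - 25*w)
W = 28775 (W = -226 + 149² - 25*(-272) = -226 + 22201 + 6800 = 28775)
-W = -1*28775 = -28775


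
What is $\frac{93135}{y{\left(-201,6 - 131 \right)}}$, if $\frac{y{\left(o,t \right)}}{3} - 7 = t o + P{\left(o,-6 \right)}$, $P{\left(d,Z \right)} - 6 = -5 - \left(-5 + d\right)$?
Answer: $\frac{31045}{25339} \approx 1.2252$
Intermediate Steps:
$P{\left(d,Z \right)} = 6 - d$
$y{\left(o,t \right)} = 39 - 3 o + 3 o t$ ($y{\left(o,t \right)} = 21 + 3 \left(t o - \left(-6 + o\right)\right) = 21 + 3 \left(o t - \left(-6 + o\right)\right) = 21 + 3 \left(6 - o + o t\right) = 21 + \left(18 - 3 o + 3 o t\right) = 39 - 3 o + 3 o t$)
$\frac{93135}{y{\left(-201,6 - 131 \right)}} = \frac{93135}{39 - -603 + 3 \left(-201\right) \left(6 - 131\right)} = \frac{93135}{39 + 603 + 3 \left(-201\right) \left(6 - 131\right)} = \frac{93135}{39 + 603 + 3 \left(-201\right) \left(-125\right)} = \frac{93135}{39 + 603 + 75375} = \frac{93135}{76017} = 93135 \cdot \frac{1}{76017} = \frac{31045}{25339}$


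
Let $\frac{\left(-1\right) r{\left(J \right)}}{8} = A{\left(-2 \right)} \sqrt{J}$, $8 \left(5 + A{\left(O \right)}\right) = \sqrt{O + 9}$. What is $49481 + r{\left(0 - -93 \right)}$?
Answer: $49481 + \sqrt{93} \left(40 - \sqrt{7}\right) \approx 49841.0$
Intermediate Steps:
$A{\left(O \right)} = -5 + \frac{\sqrt{9 + O}}{8}$ ($A{\left(O \right)} = -5 + \frac{\sqrt{O + 9}}{8} = -5 + \frac{\sqrt{9 + O}}{8}$)
$r{\left(J \right)} = - 8 \sqrt{J} \left(-5 + \frac{\sqrt{7}}{8}\right)$ ($r{\left(J \right)} = - 8 \left(-5 + \frac{\sqrt{9 - 2}}{8}\right) \sqrt{J} = - 8 \left(-5 + \frac{\sqrt{7}}{8}\right) \sqrt{J} = - 8 \sqrt{J} \left(-5 + \frac{\sqrt{7}}{8}\right)$)
$49481 + r{\left(0 - -93 \right)} = 49481 + \sqrt{0 - -93} \left(40 - \sqrt{7}\right) = 49481 + \sqrt{0 + 93} \left(40 - \sqrt{7}\right) = 49481 + \sqrt{93} \left(40 - \sqrt{7}\right)$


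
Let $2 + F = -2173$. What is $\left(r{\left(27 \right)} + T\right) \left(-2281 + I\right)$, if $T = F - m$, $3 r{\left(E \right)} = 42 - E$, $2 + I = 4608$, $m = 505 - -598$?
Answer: $-7609725$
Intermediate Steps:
$F = -2175$ ($F = -2 - 2173 = -2175$)
$m = 1103$ ($m = 505 + 598 = 1103$)
$I = 4606$ ($I = -2 + 4608 = 4606$)
$r{\left(E \right)} = 14 - \frac{E}{3}$ ($r{\left(E \right)} = \frac{42 - E}{3} = 14 - \frac{E}{3}$)
$T = -3278$ ($T = -2175 - 1103 = -3278$)
$\left(r{\left(27 \right)} + T\right) \left(-2281 + I\right) = \left(\left(14 - 9\right) - 3278\right) \left(-2281 + 4606\right) = \left(\left(14 - 9\right) - 3278\right) 2325 = \left(5 - 3278\right) 2325 = \left(-3273\right) 2325 = -7609725$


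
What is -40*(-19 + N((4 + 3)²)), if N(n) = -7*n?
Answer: 14480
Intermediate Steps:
-40*(-19 + N((4 + 3)²)) = -40*(-19 - 7*(4 + 3)²) = -40*(-19 - 7*7²) = -40*(-19 - 7*49) = -40*(-19 - 343) = -40*(-362) = 14480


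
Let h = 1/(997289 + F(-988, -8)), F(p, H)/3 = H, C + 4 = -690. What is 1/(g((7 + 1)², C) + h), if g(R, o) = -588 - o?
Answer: 997265/105710091 ≈ 0.0094340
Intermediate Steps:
C = -694 (C = -4 - 690 = -694)
F(p, H) = 3*H
h = 1/997265 (h = 1/(997289 + 3*(-8)) = 1/(997289 - 24) = 1/997265 ≈ 1.0027e-6)
1/(g((7 + 1)², C) + h) = 1/((-588 - 1*(-694)) + 1/997265) = 1/((-588 + 694) + 1/997265) = 1/(106 + 1/997265) = 1/(105710091/997265) = 997265/105710091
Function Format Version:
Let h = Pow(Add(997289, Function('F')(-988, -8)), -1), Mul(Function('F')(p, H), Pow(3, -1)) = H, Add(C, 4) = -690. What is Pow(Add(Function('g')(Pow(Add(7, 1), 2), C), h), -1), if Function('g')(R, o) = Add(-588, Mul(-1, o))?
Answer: Rational(997265, 105710091) ≈ 0.0094340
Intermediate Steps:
C = -694 (C = Add(-4, -690) = -694)
Function('F')(p, H) = Mul(3, H)
h = Rational(1, 997265) (h = Pow(Add(997289, Mul(3, -8)), -1) = Pow(Add(997289, -24), -1) = Pow(997265, -1) = Rational(1, 997265) ≈ 1.0027e-6)
Pow(Add(Function('g')(Pow(Add(7, 1), 2), C), h), -1) = Pow(Add(Add(-588, Mul(-1, -694)), Rational(1, 997265)), -1) = Pow(Add(Add(-588, 694), Rational(1, 997265)), -1) = Pow(Add(106, Rational(1, 997265)), -1) = Pow(Rational(105710091, 997265), -1) = Rational(997265, 105710091)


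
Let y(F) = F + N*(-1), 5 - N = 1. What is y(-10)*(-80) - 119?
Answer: 1001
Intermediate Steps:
N = 4 (N = 5 - 1*1 = 5 - 1 = 4)
y(F) = -4 + F (y(F) = F + 4*(-1) = F - 4 = -4 + F)
y(-10)*(-80) - 119 = (-4 - 10)*(-80) - 119 = -14*(-80) - 119 = 1120 - 119 = 1001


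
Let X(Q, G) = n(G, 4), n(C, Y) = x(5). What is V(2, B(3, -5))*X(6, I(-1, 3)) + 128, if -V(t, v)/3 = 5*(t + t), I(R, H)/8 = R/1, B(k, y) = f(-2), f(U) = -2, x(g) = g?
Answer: -172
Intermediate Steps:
B(k, y) = -2
n(C, Y) = 5
I(R, H) = 8*R (I(R, H) = 8*(R/1) = 8*(R*1) = 8*R)
V(t, v) = -30*t (V(t, v) = -15*(t + t) = -15*2*t = -30*t)
X(Q, G) = 5
V(2, B(3, -5))*X(6, I(-1, 3)) + 128 = -30*2*5 + 128 = -60*5 + 128 = -300 + 128 = -172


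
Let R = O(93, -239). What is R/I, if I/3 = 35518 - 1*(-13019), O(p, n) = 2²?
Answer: 4/145611 ≈ 2.7470e-5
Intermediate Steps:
O(p, n) = 4
R = 4
I = 145611 (I = 3*(35518 - 1*(-13019)) = 3*(35518 + 13019) = 3*48537 = 145611)
R/I = 4/145611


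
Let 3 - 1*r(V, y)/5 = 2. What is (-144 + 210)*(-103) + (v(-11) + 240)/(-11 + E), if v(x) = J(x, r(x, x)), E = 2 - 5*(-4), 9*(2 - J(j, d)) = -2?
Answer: -670822/99 ≈ -6776.0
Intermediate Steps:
r(V, y) = 5 (r(V, y) = 15 - 5*2 = 15 - 10 = 5)
J(j, d) = 20/9 (J(j, d) = 2 - ⅑*(-2) = 2 + 2/9 = 20/9)
E = 22 (E = 2 + 20 = 22)
v(x) = 20/9
(-144 + 210)*(-103) + (v(-11) + 240)/(-11 + E) = (-144 + 210)*(-103) + (20/9 + 240)/(-11 + 22) = 66*(-103) + (2180/9)/11 = -6798 + (2180/9)*(1/11) = -6798 + 2180/99 = -670822/99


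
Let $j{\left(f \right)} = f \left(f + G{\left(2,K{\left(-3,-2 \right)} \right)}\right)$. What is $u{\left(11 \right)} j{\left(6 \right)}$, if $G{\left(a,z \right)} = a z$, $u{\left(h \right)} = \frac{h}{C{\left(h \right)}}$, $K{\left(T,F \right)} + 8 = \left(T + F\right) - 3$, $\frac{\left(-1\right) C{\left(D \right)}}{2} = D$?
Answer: $78$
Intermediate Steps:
$C{\left(D \right)} = - 2 D$
$K{\left(T,F \right)} = -11 + F + T$ ($K{\left(T,F \right)} = -8 - \left(3 - F - T\right) = -8 + \left(-3 + F + T\right) = -11 + F + T$)
$u{\left(h \right)} = - \frac{1}{2}$ ($u{\left(h \right)} = \frac{h}{\left(-2\right) h} = h \left(- \frac{1}{2 h}\right) = - \frac{1}{2}$)
$j{\left(f \right)} = f \left(-32 + f\right)$ ($j{\left(f \right)} = f \left(f + 2 \left(-11 - 2 - 3\right)\right) = f \left(f + 2 \left(-16\right)\right) = f \left(f - 32\right) = f \left(-32 + f\right)$)
$u{\left(11 \right)} j{\left(6 \right)} = - \frac{6 \left(-32 + 6\right)}{2} = - \frac{6 \left(-26\right)}{2} = \left(- \frac{1}{2}\right) \left(-156\right) = 78$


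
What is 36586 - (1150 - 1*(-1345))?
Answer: 34091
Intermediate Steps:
36586 - (1150 - 1*(-1345)) = 36586 - (1150 + 1345) = 36586 - 1*2495 = 36586 - 2495 = 34091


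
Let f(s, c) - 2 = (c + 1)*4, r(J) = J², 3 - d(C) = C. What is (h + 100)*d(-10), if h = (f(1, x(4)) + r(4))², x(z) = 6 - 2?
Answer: 20072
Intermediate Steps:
d(C) = 3 - C
x(z) = 4
f(s, c) = 6 + 4*c (f(s, c) = 2 + (c + 1)*4 = 2 + (1 + c)*4 = 2 + (4 + 4*c) = 6 + 4*c)
h = 1444 (h = ((6 + 4*4) + 4²)² = ((6 + 16) + 16)² = (22 + 16)² = 38² = 1444)
(h + 100)*d(-10) = (1444 + 100)*(3 - 1*(-10)) = 1544*(3 + 10) = 1544*13 = 20072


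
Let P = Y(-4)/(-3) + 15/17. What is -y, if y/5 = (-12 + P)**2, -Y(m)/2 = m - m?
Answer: -178605/289 ≈ -618.01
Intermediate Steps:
Y(m) = 0 (Y(m) = -2*(m - m) = -2*0 = 0)
P = 15/17 (P = 0/(-3) + 15/17 = 0*(-1/3) + 15*(1/17) = 0 + 15/17 = 15/17 ≈ 0.88235)
y = 178605/289 (y = 5*(-12 + 15/17)**2 = 5*(-189/17)**2 = 5*(35721/289) = 178605/289 ≈ 618.01)
-y = -1*178605/289 = -178605/289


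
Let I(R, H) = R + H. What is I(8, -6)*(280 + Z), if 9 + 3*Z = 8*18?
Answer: 650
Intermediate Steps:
I(R, H) = H + R
Z = 45 (Z = -3 + (8*18)/3 = -3 + (⅓)*144 = -3 + 48 = 45)
I(8, -6)*(280 + Z) = (-6 + 8)*(280 + 45) = 2*325 = 650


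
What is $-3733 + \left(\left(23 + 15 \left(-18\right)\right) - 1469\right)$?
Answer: $-5449$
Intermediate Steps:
$-3733 + \left(\left(23 + 15 \left(-18\right)\right) - 1469\right) = -3733 + \left(\left(23 - 270\right) - 1469\right) = -3733 - 1716 = -5449$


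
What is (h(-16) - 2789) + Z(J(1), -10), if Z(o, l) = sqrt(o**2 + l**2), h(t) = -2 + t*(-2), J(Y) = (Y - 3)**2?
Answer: -2759 + 2*sqrt(29) ≈ -2748.2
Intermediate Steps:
J(Y) = (-3 + Y)**2
h(t) = -2 - 2*t
Z(o, l) = sqrt(l**2 + o**2)
(h(-16) - 2789) + Z(J(1), -10) = ((-2 - 2*(-16)) - 2789) + sqrt((-10)**2 + ((-3 + 1)**2)**2) = ((-2 + 32) - 2789) + sqrt(100 + ((-2)**2)**2) = (30 - 2789) + sqrt(100 + 4**2) = -2759 + sqrt(100 + 16) = -2759 + sqrt(116) = -2759 + 2*sqrt(29)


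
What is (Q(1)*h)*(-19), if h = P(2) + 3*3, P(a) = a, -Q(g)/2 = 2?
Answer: 836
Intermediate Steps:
Q(g) = -4 (Q(g) = -2*2 = -4)
h = 11 (h = 2 + 3*3 = 2 + 9 = 11)
(Q(1)*h)*(-19) = -4*11*(-19) = -44*(-19) = 836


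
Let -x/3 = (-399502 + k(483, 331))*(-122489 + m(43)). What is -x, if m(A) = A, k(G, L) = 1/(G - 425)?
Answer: 4255815520935/29 ≈ 1.4675e+11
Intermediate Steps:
k(G, L) = 1/(-425 + G)
x = -4255815520935/29 (x = -3*(-399502 + 1/(-425 + 483))*(-122489 + 43) = -3*(-399502 + 1/58)*(-122446) = -(-69513345)*(-122446)/58 = -3*1418605173645/29 = -4255815520935/29 ≈ -1.4675e+11)
-x = -1*(-4255815520935/29) = 4255815520935/29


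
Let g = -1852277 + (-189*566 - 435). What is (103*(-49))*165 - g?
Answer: 1126931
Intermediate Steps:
g = -1959686 (g = -1852277 + (-106974 - 435) = -1852277 - 107409 = -1959686)
(103*(-49))*165 - g = (103*(-49))*165 - 1*(-1959686) = -5047*165 + 1959686 = -832755 + 1959686 = 1126931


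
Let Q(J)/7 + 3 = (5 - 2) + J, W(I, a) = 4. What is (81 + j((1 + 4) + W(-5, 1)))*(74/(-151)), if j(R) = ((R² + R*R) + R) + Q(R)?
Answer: -23310/151 ≈ -154.37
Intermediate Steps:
Q(J) = 7*J (Q(J) = -21 + 7*((5 - 2) + J) = -21 + 7*(3 + J) = -21 + (21 + 7*J) = 7*J)
j(R) = 2*R² + 8*R (j(R) = ((R² + R*R) + R) + 7*R = ((R² + R²) + R) + 7*R = (2*R² + R) + 7*R = (R + 2*R²) + 7*R = 2*R² + 8*R)
(81 + j((1 + 4) + W(-5, 1)))*(74/(-151)) = (81 + 2*((1 + 4) + 4)*(4 + ((1 + 4) + 4)))*(74/(-151)) = (81 + 2*(5 + 4)*(4 + (5 + 4)))*(74*(-1/151)) = (81 + 2*9*(4 + 9))*(-74/151) = (81 + 2*9*13)*(-74/151) = (81 + 234)*(-74/151) = 315*(-74/151) = -23310/151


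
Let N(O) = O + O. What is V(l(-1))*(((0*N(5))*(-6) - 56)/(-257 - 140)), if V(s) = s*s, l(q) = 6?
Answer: 2016/397 ≈ 5.0781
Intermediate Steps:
N(O) = 2*O
V(s) = s²
V(l(-1))*(((0*N(5))*(-6) - 56)/(-257 - 140)) = 6²*(((0*(2*5))*(-6) - 56)/(-257 - 140)) = 36*(((0*10)*(-6) - 56)/(-397)) = 36*((0*(-6) - 56)*(-1/397)) = 36*((0 - 56)*(-1/397)) = 36*(-56*(-1/397)) = 36*(56/397) = 2016/397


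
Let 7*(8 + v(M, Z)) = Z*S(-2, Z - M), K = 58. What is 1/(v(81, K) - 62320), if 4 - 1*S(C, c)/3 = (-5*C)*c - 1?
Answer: -7/395406 ≈ -1.7703e-5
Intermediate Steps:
S(C, c) = 15 + 15*C*c (S(C, c) = 12 - 3*((-5*C)*c - 1) = 12 - 3*(-5*C*c - 1) = 12 - 3*(-1 - 5*C*c) = 12 + (3 + 15*C*c) = 15 + 15*C*c)
v(M, Z) = -8 + Z*(15 - 30*Z + 30*M)/7 (v(M, Z) = -8 + (Z*(15 + 15*(-2)*(Z - M)))/7 = -8 + (Z*(15 + (-30*Z + 30*M)))/7 = -8 + (Z*(15 - 30*Z + 30*M))/7 = -8 + Z*(15 - 30*Z + 30*M)/7)
1/(v(81, K) - 62320) = 1/((-8 + (15/7)*58*(1 - 2*58 + 2*81)) - 62320) = 1/((-8 + (15/7)*58*(1 - 116 + 162)) - 62320) = 1/((-8 + (15/7)*58*47) - 62320) = 1/((-8 + 40890/7) - 62320) = 1/(40834/7 - 62320) = 1/(-395406/7) = -7/395406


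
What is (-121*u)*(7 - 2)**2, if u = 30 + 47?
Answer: -232925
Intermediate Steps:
u = 77
(-121*u)*(7 - 2)**2 = (-121*77)*(7 - 2)**2 = -9317*5**2 = -9317*25 = -232925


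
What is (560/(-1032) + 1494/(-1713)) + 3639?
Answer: 267940889/73659 ≈ 3637.6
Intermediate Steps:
(560/(-1032) + 1494/(-1713)) + 3639 = (560*(-1/1032) + 1494*(-1/1713)) + 3639 = (-70/129 - 498/571) + 3639 = -104212/73659 + 3639 = 267940889/73659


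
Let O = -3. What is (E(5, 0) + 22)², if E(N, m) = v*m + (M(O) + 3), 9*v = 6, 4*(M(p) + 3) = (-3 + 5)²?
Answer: 529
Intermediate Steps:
M(p) = -2 (M(p) = -3 + (-3 + 5)²/4 = -3 + (¼)*2² = -3 + (¼)*4 = -3 + 1 = -2)
v = ⅔ (v = (⅑)*6 = ⅔ ≈ 0.66667)
E(N, m) = 1 + 2*m/3 (E(N, m) = 2*m/3 + (-2 + 3) = 2*m/3 + 1 = 1 + 2*m/3)
(E(5, 0) + 22)² = ((1 + (⅔)*0) + 22)² = ((1 + 0) + 22)² = (1 + 22)² = 23² = 529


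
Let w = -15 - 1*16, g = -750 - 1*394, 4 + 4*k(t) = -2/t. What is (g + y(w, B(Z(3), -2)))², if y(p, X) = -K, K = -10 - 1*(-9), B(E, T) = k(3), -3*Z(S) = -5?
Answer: 1306449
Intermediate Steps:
k(t) = -1 - 1/(2*t) (k(t) = -1 + (-2/t)/4 = -1 - 1/(2*t))
g = -1144 (g = -750 - 394 = -1144)
Z(S) = 5/3 (Z(S) = -⅓*(-5) = 5/3)
B(E, T) = -7/6 (B(E, T) = (-½ - 1*3)/3 = (-½ - 3)/3 = (⅓)*(-7/2) = -7/6)
w = -31 (w = -15 - 16 = -31)
K = -1 (K = -10 + 9 = -1)
y(p, X) = 1 (y(p, X) = -1*(-1) = 1)
(g + y(w, B(Z(3), -2)))² = (-1144 + 1)² = (-1143)² = 1306449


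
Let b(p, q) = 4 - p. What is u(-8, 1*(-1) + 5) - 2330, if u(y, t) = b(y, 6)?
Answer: -2318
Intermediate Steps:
u(y, t) = 4 - y
u(-8, 1*(-1) + 5) - 2330 = (4 - 1*(-8)) - 2330 = (4 + 8) - 2330 = 12 - 2330 = -2318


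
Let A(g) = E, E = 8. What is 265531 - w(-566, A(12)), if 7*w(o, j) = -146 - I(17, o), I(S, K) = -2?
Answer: 1858861/7 ≈ 2.6555e+5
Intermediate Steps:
A(g) = 8
w(o, j) = -144/7 (w(o, j) = (-146 - 1*(-2))/7 = (-146 + 2)/7 = (⅐)*(-144) = -144/7)
265531 - w(-566, A(12)) = 265531 - 1*(-144/7) = 265531 + 144/7 = 1858861/7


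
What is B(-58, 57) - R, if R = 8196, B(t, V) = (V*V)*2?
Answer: -1698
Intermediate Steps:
B(t, V) = 2*V**2 (B(t, V) = V**2*2 = 2*V**2)
B(-58, 57) - R = 2*57**2 - 1*8196 = 2*3249 - 8196 = 6498 - 8196 = -1698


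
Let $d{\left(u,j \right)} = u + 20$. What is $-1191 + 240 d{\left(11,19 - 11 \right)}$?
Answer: $6249$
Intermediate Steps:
$d{\left(u,j \right)} = 20 + u$
$-1191 + 240 d{\left(11,19 - 11 \right)} = -1191 + 240 \left(20 + 11\right) = -1191 + 240 \cdot 31 = -1191 + 7440 = 6249$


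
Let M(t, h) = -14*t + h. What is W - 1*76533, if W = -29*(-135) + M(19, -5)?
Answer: -72889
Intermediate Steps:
M(t, h) = h - 14*t
W = 3644 (W = -29*(-135) + (-5 - 14*19) = 3915 + (-5 - 266) = 3915 - 271 = 3644)
W - 1*76533 = 3644 - 1*76533 = 3644 - 76533 = -72889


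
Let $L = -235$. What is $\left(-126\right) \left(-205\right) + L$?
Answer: $25595$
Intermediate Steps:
$\left(-126\right) \left(-205\right) + L = \left(-126\right) \left(-205\right) - 235 = 25830 - 235 = 25595$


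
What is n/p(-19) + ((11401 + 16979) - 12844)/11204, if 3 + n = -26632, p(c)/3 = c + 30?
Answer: -74476463/92433 ≈ -805.73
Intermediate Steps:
p(c) = 90 + 3*c (p(c) = 3*(c + 30) = 3*(30 + c) = 90 + 3*c)
n = -26635 (n = -3 - 26632 = -26635)
n/p(-19) + ((11401 + 16979) - 12844)/11204 = -26635/(90 + 3*(-19)) + ((11401 + 16979) - 12844)/11204 = -26635/(90 - 57) + (28380 - 12844)*(1/11204) = -26635/33 + 15536*(1/11204) = -26635*1/33 + 3884/2801 = -26635/33 + 3884/2801 = -74476463/92433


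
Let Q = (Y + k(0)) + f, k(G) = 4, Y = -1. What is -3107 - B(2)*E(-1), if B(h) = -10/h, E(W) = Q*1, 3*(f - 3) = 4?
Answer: -9211/3 ≈ -3070.3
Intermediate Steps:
f = 13/3 (f = 3 + (1/3)*4 = 3 + 4/3 = 13/3 ≈ 4.3333)
Q = 22/3 (Q = (-1 + 4) + 13/3 = 3 + 13/3 = 22/3 ≈ 7.3333)
E(W) = 22/3 (E(W) = (22/3)*1 = 22/3)
-3107 - B(2)*E(-1) = -3107 - (-10/2)*22/3 = -3107 - (-10*1/2)*22/3 = -3107 - (-5)*22/3 = -3107 - 1*(-110/3) = -3107 + 110/3 = -9211/3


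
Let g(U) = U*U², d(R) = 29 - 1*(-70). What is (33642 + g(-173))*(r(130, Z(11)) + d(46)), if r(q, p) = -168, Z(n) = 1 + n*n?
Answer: 354941175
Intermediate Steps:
d(R) = 99 (d(R) = 29 + 70 = 99)
Z(n) = 1 + n²
g(U) = U³
(33642 + g(-173))*(r(130, Z(11)) + d(46)) = (33642 + (-173)³)*(-168 + 99) = (33642 - 5177717)*(-69) = -5144075*(-69) = 354941175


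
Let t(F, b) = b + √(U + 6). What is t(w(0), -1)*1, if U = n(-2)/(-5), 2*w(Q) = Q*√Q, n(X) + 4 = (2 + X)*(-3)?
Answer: -1 + √170/5 ≈ 1.6077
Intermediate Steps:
n(X) = -10 - 3*X (n(X) = -4 + (2 + X)*(-3) = -4 + (-6 - 3*X) = -10 - 3*X)
w(Q) = Q^(3/2)/2 (w(Q) = (Q*√Q)/2 = Q^(3/2)/2)
U = ⅘ (U = (-10 - 3*(-2))/(-5) = (-10 + 6)*(-⅕) = -4*(-⅕) = ⅘ ≈ 0.80000)
t(F, b) = b + √170/5 (t(F, b) = b + √(⅘ + 6) = b + √(34/5) = b + √170/5)
t(w(0), -1)*1 = (-1 + √170/5)*1 = -1 + √170/5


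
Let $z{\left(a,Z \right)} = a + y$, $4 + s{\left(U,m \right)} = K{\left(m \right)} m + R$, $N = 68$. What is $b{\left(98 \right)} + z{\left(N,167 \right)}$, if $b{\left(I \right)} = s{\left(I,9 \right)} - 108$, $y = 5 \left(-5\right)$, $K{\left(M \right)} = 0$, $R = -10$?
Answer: $-79$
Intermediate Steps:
$y = -25$
$s{\left(U,m \right)} = -14$ ($s{\left(U,m \right)} = -4 - \left(10 + 0 m\right) = -4 + \left(0 - 10\right) = -4 - 10 = -14$)
$z{\left(a,Z \right)} = -25 + a$ ($z{\left(a,Z \right)} = a - 25 = -25 + a$)
$b{\left(I \right)} = -122$ ($b{\left(I \right)} = -14 - 108 = -122$)
$b{\left(98 \right)} + z{\left(N,167 \right)} = -122 + \left(-25 + 68\right) = -122 + 43 = -79$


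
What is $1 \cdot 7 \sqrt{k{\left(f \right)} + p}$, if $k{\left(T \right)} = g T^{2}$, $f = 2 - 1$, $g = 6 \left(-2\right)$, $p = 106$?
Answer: $7 \sqrt{94} \approx 67.868$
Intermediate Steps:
$g = -12$
$f = 1$
$k{\left(T \right)} = - 12 T^{2}$
$1 \cdot 7 \sqrt{k{\left(f \right)} + p} = 1 \cdot 7 \sqrt{- 12 \cdot 1^{2} + 106} = 7 \sqrt{\left(-12\right) 1 + 106} = 7 \sqrt{-12 + 106} = 7 \sqrt{94}$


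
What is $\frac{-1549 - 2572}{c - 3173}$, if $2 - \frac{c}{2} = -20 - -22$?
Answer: $\frac{4121}{3173} \approx 1.2988$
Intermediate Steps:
$c = 0$ ($c = 4 - 2 \left(-20 - -22\right) = 4 - 2 \left(-20 + 22\right) = 4 - 4 = 0$)
$\frac{-1549 - 2572}{c - 3173} = \frac{-1549 - 2572}{0 - 3173} = - \frac{4121}{-3173} = \left(-4121\right) \left(- \frac{1}{3173}\right) = \frac{4121}{3173}$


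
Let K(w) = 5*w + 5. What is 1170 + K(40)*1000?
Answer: 206170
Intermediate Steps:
K(w) = 5 + 5*w
1170 + K(40)*1000 = 1170 + (5 + 5*40)*1000 = 1170 + (5 + 200)*1000 = 1170 + 205*1000 = 1170 + 205000 = 206170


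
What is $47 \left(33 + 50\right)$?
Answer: $3901$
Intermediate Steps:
$47 \left(33 + 50\right) = 47 \cdot 83 = 3901$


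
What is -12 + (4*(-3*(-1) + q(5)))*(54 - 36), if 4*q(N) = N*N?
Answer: 654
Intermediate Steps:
q(N) = N**2/4 (q(N) = (N*N)/4 = N**2/4)
-12 + (4*(-3*(-1) + q(5)))*(54 - 36) = -12 + (4*(-3*(-1) + (1/4)*5**2))*(54 - 36) = -12 + (4*(3 + (1/4)*25))*18 = -12 + (4*(3 + 25/4))*18 = -12 + (4*(37/4))*18 = -12 + 37*18 = -12 + 666 = 654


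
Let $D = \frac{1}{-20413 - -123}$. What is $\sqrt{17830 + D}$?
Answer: $\frac{\sqrt{7340327482710}}{20290} \approx 133.53$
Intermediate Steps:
$D = - \frac{1}{20290}$ ($D = \frac{1}{-20413 + 123} = \frac{1}{-20290} = - \frac{1}{20290} \approx -4.9285 \cdot 10^{-5}$)
$\sqrt{17830 + D} = \sqrt{17830 - \frac{1}{20290}} = \sqrt{\frac{361770699}{20290}} = \frac{\sqrt{7340327482710}}{20290}$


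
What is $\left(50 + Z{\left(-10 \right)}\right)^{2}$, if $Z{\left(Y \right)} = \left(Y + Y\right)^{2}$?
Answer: $202500$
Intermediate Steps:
$Z{\left(Y \right)} = 4 Y^{2}$ ($Z{\left(Y \right)} = \left(2 Y\right)^{2} = 4 Y^{2}$)
$\left(50 + Z{\left(-10 \right)}\right)^{2} = \left(50 + 4 \left(-10\right)^{2}\right)^{2} = \left(50 + 4 \cdot 100\right)^{2} = \left(50 + 400\right)^{2} = 450^{2} = 202500$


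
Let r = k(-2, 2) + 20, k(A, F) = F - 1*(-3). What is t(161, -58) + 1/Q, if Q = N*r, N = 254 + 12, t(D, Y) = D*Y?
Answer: -62097699/6650 ≈ -9338.0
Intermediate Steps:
N = 266
k(A, F) = 3 + F (k(A, F) = F + 3 = 3 + F)
r = 25 (r = (3 + 2) + 20 = 5 + 20 = 25)
Q = 6650 (Q = 266*25 = 6650)
t(161, -58) + 1/Q = 161*(-58) + 1/6650 = -9338 + 1/6650 = -62097699/6650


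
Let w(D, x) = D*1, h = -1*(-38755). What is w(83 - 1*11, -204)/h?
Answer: 72/38755 ≈ 0.0018578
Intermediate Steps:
h = 38755
w(D, x) = D
w(83 - 1*11, -204)/h = (83 - 1*11)/38755 = (83 - 11)*(1/38755) = 72*(1/38755) = 72/38755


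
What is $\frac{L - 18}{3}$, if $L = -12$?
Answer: $-10$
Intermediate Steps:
$\frac{L - 18}{3} = \frac{-12 - 18}{3} = \frac{1}{3} \left(-30\right) = -10$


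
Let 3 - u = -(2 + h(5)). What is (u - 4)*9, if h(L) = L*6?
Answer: 279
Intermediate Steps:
h(L) = 6*L
u = 35 (u = 3 - (-1)*(2 + 6*5) = 3 - (-1)*(2 + 30) = 3 - (-1)*32 = 3 - 1*(-32) = 3 + 32 = 35)
(u - 4)*9 = (35 - 4)*9 = 31*9 = 279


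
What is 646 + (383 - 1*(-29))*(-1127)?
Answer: -463678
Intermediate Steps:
646 + (383 - 1*(-29))*(-1127) = 646 + (383 + 29)*(-1127) = 646 + 412*(-1127) = 646 - 464324 = -463678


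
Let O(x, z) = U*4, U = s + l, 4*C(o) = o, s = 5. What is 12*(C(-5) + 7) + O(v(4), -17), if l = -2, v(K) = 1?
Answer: 81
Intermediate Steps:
C(o) = o/4
U = 3 (U = 5 - 2 = 3)
O(x, z) = 12 (O(x, z) = 3*4 = 12)
12*(C(-5) + 7) + O(v(4), -17) = 12*((¼)*(-5) + 7) + 12 = 12*(-5/4 + 7) + 12 = 12*(23/4) + 12 = 69 + 12 = 81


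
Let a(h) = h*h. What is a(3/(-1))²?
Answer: 81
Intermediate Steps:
a(h) = h²
a(3/(-1))² = ((3/(-1))²)² = ((3*(-1))²)² = ((-3)²)² = 9² = 81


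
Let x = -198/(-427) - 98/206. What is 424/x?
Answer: -18647944/529 ≈ -35251.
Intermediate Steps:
x = -529/43981 (x = -198*(-1/427) - 98*1/206 = 198/427 - 49/103 = -529/43981 ≈ -0.012028)
424/x = 424/(-529/43981) = 424*(-43981/529) = -18647944/529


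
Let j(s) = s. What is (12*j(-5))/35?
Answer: -12/7 ≈ -1.7143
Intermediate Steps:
(12*j(-5))/35 = (12*(-5))/35 = -60*1/35 = -12/7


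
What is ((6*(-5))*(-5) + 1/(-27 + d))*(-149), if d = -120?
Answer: -3285301/147 ≈ -22349.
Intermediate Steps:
((6*(-5))*(-5) + 1/(-27 + d))*(-149) = ((6*(-5))*(-5) + 1/(-27 - 120))*(-149) = (-30*(-5) + 1/(-147))*(-149) = (150 - 1/147)*(-149) = (22049/147)*(-149) = -3285301/147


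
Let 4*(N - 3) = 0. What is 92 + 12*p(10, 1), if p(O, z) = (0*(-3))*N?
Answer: 92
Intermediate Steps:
N = 3 (N = 3 + (1/4)*0 = 3 + 0 = 3)
p(O, z) = 0 (p(O, z) = (0*(-3))*3 = 0*3 = 0)
92 + 12*p(10, 1) = 92 + 12*0 = 92 + 0 = 92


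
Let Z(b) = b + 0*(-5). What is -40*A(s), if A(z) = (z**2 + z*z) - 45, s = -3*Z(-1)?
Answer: 1080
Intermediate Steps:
Z(b) = b (Z(b) = b + 0 = b)
s = 3 (s = -3*(-1) = 3)
A(z) = -45 + 2*z**2 (A(z) = (z**2 + z**2) - 45 = 2*z**2 - 45 = -45 + 2*z**2)
-40*A(s) = -40*(-45 + 2*3**2) = -40*(-45 + 2*9) = -40*(-45 + 18) = -40*(-27) = 1080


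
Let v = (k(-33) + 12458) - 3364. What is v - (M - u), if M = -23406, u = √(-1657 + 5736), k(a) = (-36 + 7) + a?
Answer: 32438 + √4079 ≈ 32502.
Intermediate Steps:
k(a) = -29 + a
u = √4079 ≈ 63.867
v = 9032 (v = ((-29 - 33) + 12458) - 3364 = (-62 + 12458) - 3364 = 12396 - 3364 = 9032)
v - (M - u) = 9032 - (-23406 - √4079) = 9032 + (23406 + √4079) = 32438 + √4079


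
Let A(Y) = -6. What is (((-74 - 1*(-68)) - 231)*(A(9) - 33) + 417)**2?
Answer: 93315600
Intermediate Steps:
(((-74 - 1*(-68)) - 231)*(A(9) - 33) + 417)**2 = (((-74 - 1*(-68)) - 231)*(-6 - 33) + 417)**2 = (((-74 + 68) - 231)*(-39) + 417)**2 = ((-6 - 231)*(-39) + 417)**2 = (-237*(-39) + 417)**2 = (9243 + 417)**2 = 9660**2 = 93315600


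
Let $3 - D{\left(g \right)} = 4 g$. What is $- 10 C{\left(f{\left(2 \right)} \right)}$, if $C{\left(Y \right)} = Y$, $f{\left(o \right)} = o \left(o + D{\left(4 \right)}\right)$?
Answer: $220$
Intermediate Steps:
$D{\left(g \right)} = 3 - 4 g$
$f{\left(o \right)} = o \left(-13 + o\right)$ ($f{\left(o \right)} = o \left(o + \left(3 - 16\right)\right) = o \left(o - 13\right) = o \left(-13 + o\right)$)
$- 10 C{\left(f{\left(2 \right)} \right)} = - 10 \cdot 2 \left(-13 + 2\right) = - 10 \cdot 2 \left(-11\right) = \left(-10\right) \left(-22\right) = 220$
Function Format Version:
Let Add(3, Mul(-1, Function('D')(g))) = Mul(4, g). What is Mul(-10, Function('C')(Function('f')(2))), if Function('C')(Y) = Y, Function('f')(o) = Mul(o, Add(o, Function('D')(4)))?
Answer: 220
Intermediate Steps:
Function('D')(g) = Add(3, Mul(-4, g)) (Function('D')(g) = Add(3, Mul(-1, Mul(4, g))) = Add(3, Mul(-4, g)))
Function('f')(o) = Mul(o, Add(-13, o)) (Function('f')(o) = Mul(o, Add(o, Add(3, Mul(-4, 4)))) = Mul(o, Add(o, Add(3, -16))) = Mul(o, Add(o, -13)) = Mul(o, Add(-13, o)))
Mul(-10, Function('C')(Function('f')(2))) = Mul(-10, Mul(2, Add(-13, 2))) = Mul(-10, Mul(2, -11)) = Mul(-10, -22) = 220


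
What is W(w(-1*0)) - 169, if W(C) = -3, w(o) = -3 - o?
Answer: -172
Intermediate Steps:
W(w(-1*0)) - 169 = -3 - 169 = -172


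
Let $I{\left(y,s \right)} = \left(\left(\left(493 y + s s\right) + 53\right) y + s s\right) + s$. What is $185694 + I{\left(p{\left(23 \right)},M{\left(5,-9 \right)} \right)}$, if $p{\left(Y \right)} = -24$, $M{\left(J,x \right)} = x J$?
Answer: $421770$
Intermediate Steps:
$M{\left(J,x \right)} = J x$
$I{\left(y,s \right)} = s + s^{2} + y \left(53 + s^{2} + 493 y\right)$ ($I{\left(y,s \right)} = \left(\left(\left(493 y + s^{2}\right) + 53\right) y + s^{2}\right) + s = \left(\left(\left(s^{2} + 493 y\right) + 53\right) y + s^{2}\right) + s = \left(\left(53 + s^{2} + 493 y\right) y + s^{2}\right) + s = \left(y \left(53 + s^{2} + 493 y\right) + s^{2}\right) + s = \left(s^{2} + y \left(53 + s^{2} + 493 y\right)\right) + s = s + s^{2} + y \left(53 + s^{2} + 493 y\right)$)
$185694 + I{\left(p{\left(23 \right)},M{\left(5,-9 \right)} \right)} = 185694 + \left(5 \left(-9\right) + \left(5 \left(-9\right)\right)^{2} + 53 \left(-24\right) + 493 \left(-24\right)^{2} - 24 \left(5 \left(-9\right)\right)^{2}\right) = 185694 - \left(-282651 + 46575\right) = 185694 - -236076 = 185694 + 236076 = 421770$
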